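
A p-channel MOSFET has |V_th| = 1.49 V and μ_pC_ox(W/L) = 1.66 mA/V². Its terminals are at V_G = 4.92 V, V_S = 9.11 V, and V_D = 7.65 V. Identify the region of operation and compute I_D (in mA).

Triode; I_D = 4.77 mA

V_SG = V_S − V_G = 9.11 − 4.92 = 4.19 V; V_SD = V_S − V_D = 9.11 − 7.65 = 1.46 V.
V_ov = V_SG − |V_th| = 4.19 − 1.49 = 2.7 V.
Since V_SD = 1.46 V < V_ov = 2.7 V, the device is in the triode region.
I_D = k_p [V_ov · V_SD − ½ V_SD²] = 1.66 × [2.7 × 1.46 − 0.5 × 1.46²] = 4.77 mA.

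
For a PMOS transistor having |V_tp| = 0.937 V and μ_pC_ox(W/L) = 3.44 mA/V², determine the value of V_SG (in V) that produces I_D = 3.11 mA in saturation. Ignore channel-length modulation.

V_SG = 2.28 V

In saturation I_D = ½ k_p (V_SG − |V_tp|)², so V_SG − |V_tp| = √(2 I_D / k_p) = √(2 × 3.11 / 3.44) = 1.34 V.
V_SG = 0.937 + 1.34 = 2.28 V.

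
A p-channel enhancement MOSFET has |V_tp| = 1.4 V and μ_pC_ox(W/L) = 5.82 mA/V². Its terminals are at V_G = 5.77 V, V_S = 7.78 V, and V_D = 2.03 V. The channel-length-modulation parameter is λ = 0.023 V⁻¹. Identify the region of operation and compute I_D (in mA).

Saturation; I_D = 1.23 mA

V_SG = V_S − V_G = 7.78 − 5.77 = 2.01 V; V_SD = V_S − V_D = 7.78 − 2.03 = 5.75 V.
V_ov = V_SG − |V_tp| = 2.01 − 1.4 = 0.61 V.
Since V_SD = 5.75 V ≥ V_ov = 0.61 V, the device is in saturation.
I_D = ½ k_p V_ov² (1 + λ V_SD) = 0.5 × 5.82 × 0.61² × (1 + 0.023 × 5.75) = 1.23 mA.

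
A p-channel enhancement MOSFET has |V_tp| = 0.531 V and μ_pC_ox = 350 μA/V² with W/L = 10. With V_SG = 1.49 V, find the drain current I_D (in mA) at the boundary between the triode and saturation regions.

At the boundary V_SD = V_ov = V_SG − |V_tp| = 1.49 − 0.531 = 0.959 V.
k_p = μ_pC_ox · (W/L) = 3.5 mA/V².
I_D = ½ k_p V_ov² = 0.5 × 3.5 × 0.959² = 1.61 mA.

I_D = 1.61 mA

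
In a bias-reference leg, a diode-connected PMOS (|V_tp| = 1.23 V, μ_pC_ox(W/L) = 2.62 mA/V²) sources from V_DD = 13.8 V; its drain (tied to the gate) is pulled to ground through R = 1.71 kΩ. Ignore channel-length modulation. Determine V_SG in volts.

With gate tied to drain, V_SG = V_SD ≥ V_SG − |V_tp|, so the device is in saturation.
KCL at the drain: ½ k_p (V_SG − |V_tp|)² = (V_DD − V_SG)/R.
Let x = V_SG − 1.23. Then 2.24 x² + x − 12.57 = 0, giving x = 2.16 V (positive root), so V_SG = 3.39 V.
I_D = (V_DD − V_SG)/R = (13.8 − 3.39) / 1.71 = 6.09 mA.

V_SG = 3.39 V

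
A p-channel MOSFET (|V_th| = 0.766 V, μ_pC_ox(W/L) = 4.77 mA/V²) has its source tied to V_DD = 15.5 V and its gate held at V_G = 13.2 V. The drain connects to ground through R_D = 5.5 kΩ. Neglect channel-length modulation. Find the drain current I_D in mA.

V_SG = V_DD − V_G = 15.5 − 13.2 = 2.3 V, so V_ov = 2.3 − 0.766 = 1.53 V.
Assume saturation: I_D = ½ k_p V_ov² = 0.5 × 4.77 × 1.53² = 5.61 mA, giving V_SD = V_DD − I_D R_D = 15.5 − 5.61 × 5.5 = -15.4 V.
But -15.4 V < V_ov = 1.53 V, so the device is actually in triode.
In triode I_D = k_p[V_ov V_SD − ½ V_SD²] and I_D = (V_DD − V_SD)/R_D. Equating: 13.1 V_SD² − 41.24 V_SD + 15.5 = 0, giving V_SD = 0.436 V (the root below V_ov).
I_D = (15.5 − 0.436) / 5.5 = 2.74 mA.

I_D = 2.74 mA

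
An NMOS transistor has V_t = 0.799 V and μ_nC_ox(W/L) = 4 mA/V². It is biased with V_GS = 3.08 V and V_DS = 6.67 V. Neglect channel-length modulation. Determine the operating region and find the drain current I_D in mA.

Saturation; I_D = 10.4 mA

V_ov = V_GS − V_t = 3.08 − 0.799 = 2.28 V.
Since V_DS = 6.67 V ≥ V_ov = 2.28 V, the device is in saturation.
I_D = ½ k_n V_ov² = 0.5 × 4 × 2.28² = 10.4 mA.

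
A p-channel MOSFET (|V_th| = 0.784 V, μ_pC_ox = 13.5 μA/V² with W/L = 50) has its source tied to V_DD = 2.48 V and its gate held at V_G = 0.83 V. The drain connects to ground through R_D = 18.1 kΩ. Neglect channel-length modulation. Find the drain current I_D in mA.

I_D = 0.123 mA

V_SG = V_DD − V_G = 2.48 − 0.83 = 1.65 V, so V_ov = 1.65 − 0.784 = 0.866 V.
k_p = μ_pC_ox · (W/L) = 0.675 mA/V².
Assume saturation: I_D = ½ k_p V_ov² = 0.5 × 0.675 × 0.866² = 0.253 mA, giving V_SD = V_DD − I_D R_D = 2.48 − 0.253 × 18.1 = -2.1 V.
But -2.1 V < V_ov = 0.866 V, so the device is actually in triode.
In triode I_D = k_p[V_ov V_SD − ½ V_SD²] and I_D = (V_DD − V_SD)/R_D. Equating: 6.11 V_SD² − 11.58 V_SD + 2.48 = 0, giving V_SD = 0.246 V (the root below V_ov).
I_D = (2.48 − 0.246) / 18.1 = 0.123 mA.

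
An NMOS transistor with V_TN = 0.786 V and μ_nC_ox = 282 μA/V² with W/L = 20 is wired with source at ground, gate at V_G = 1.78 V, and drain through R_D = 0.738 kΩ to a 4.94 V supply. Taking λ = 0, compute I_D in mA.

V_GS = V_G = 1.78 V, so V_ov = 1.78 − 0.786 = 0.994 V.
k_n = μ_nC_ox · (W/L) = 5.64 mA/V².
Assume saturation: I_D = ½ k_n V_ov² = 0.5 × 5.64 × 0.994² = 2.79 mA, giving V_DS = V_DD − I_D R_D = 4.94 − 2.79 × 0.738 = 2.88 V.
V_DS = 2.88 V ≥ V_ov = 0.994 V, confirming saturation.

I_D = 2.79 mA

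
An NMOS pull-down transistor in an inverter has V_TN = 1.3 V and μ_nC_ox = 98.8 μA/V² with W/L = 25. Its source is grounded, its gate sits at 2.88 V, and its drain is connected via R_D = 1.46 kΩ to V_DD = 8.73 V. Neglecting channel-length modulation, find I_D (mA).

V_GS = V_G = 2.88 V, so V_ov = 2.88 − 1.3 = 1.58 V.
k_n = μ_nC_ox · (W/L) = 2.47 mA/V².
Assume saturation: I_D = ½ k_n V_ov² = 0.5 × 2.47 × 1.58² = 3.08 mA, giving V_DS = V_DD − I_D R_D = 8.73 − 3.08 × 1.46 = 4.23 V.
V_DS = 4.23 V ≥ V_ov = 1.58 V, confirming saturation.

I_D = 3.08 mA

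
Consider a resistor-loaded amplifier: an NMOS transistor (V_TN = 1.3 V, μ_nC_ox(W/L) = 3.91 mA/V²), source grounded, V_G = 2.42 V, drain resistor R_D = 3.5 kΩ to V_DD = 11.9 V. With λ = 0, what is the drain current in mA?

V_GS = V_G = 2.42 V, so V_ov = 2.42 − 1.3 = 1.12 V.
Assume saturation: I_D = ½ k_n V_ov² = 0.5 × 3.91 × 1.12² = 2.45 mA, giving V_DS = V_DD − I_D R_D = 11.9 − 2.45 × 3.5 = 3.32 V.
V_DS = 3.32 V ≥ V_ov = 1.12 V, confirming saturation.

I_D = 2.45 mA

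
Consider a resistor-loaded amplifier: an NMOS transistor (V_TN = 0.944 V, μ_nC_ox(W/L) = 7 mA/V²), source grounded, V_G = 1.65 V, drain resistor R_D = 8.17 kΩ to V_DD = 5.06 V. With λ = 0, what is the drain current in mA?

I_D = 0.603 mA

V_GS = V_G = 1.65 V, so V_ov = 1.65 − 0.944 = 0.706 V.
Assume saturation: I_D = ½ k_n V_ov² = 0.5 × 7 × 0.706² = 1.74 mA, giving V_DS = V_DD − I_D R_D = 5.06 − 1.74 × 8.17 = -9.19 V.
But -9.19 V < V_ov = 0.706 V, so the device is actually in triode.
In triode I_D = k_n[V_ov V_DS − ½ V_DS²] and I_D = (V_DD − V_DS)/R_D. Equating: 28.6 V_DS² − 41.38 V_DS + 5.06 = 0, giving V_DS = 0.135 V (the root below V_ov).
I_D = (5.06 − 0.135) / 8.17 = 0.603 mA.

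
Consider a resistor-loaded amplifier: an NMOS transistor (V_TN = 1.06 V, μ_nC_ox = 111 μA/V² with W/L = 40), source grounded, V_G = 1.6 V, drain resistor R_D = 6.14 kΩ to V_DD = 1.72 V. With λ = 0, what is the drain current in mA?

V_GS = V_G = 1.6 V, so V_ov = 1.6 − 1.06 = 0.54 V.
k_n = μ_nC_ox · (W/L) = 4.44 mA/V².
Assume saturation: I_D = ½ k_n V_ov² = 0.5 × 4.44 × 0.54² = 0.647 mA, giving V_DS = V_DD − I_D R_D = 1.72 − 0.647 × 6.14 = -2.25 V.
But -2.25 V < V_ov = 0.54 V, so the device is actually in triode.
In triode I_D = k_n[V_ov V_DS − ½ V_DS²] and I_D = (V_DD − V_DS)/R_D. Equating: 13.6 V_DS² − 15.72 V_DS + 1.72 = 0, giving V_DS = 0.122 V (the root below V_ov).
I_D = (1.72 − 0.122) / 6.14 = 0.26 mA.

I_D = 0.260 mA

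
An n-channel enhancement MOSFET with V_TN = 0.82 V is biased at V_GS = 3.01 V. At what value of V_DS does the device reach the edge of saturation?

The boundary between triode and saturation is V_DS = V_GS − V_TN = V_ov.
V_ov = 3.01 − 0.82 = 2.19 V.

V_DS,sat = 2.19 V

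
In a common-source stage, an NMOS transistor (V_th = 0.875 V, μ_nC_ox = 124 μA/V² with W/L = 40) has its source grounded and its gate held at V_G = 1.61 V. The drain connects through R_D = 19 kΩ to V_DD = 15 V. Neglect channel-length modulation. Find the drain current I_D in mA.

I_D = 0.776 mA

V_GS = V_G = 1.61 V, so V_ov = 1.61 − 0.875 = 0.735 V.
k_n = μ_nC_ox · (W/L) = 4.96 mA/V².
Assume saturation: I_D = ½ k_n V_ov² = 0.5 × 4.96 × 0.735² = 1.34 mA, giving V_DS = V_DD − I_D R_D = 15 − 1.34 × 19 = -10.5 V.
But -10.5 V < V_ov = 0.735 V, so the device is actually in triode.
In triode I_D = k_n[V_ov V_DS − ½ V_DS²] and I_D = (V_DD − V_DS)/R_D. Equating: 47.1 V_DS² − 70.27 V_DS + 15 = 0, giving V_DS = 0.258 V (the root below V_ov).
I_D = (15 − 0.258) / 19 = 0.776 mA.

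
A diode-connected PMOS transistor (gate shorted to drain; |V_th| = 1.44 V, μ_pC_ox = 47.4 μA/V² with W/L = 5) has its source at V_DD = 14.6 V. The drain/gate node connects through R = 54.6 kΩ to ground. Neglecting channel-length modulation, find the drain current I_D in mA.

I_D = 0.216 mA

With gate tied to drain, V_SG = V_SD ≥ V_SG − |V_th|, so the device is in saturation.
k_p = μ_pC_ox · (W/L) = 0.237 mA/V².
KCL at the drain: ½ k_p (V_SG − |V_th|)² = (V_DD − V_SG)/R.
Let x = V_SG − 1.44. Then 6.47 x² + x − 13.16 = 0, giving x = 1.35 V (positive root), so V_SG = 2.79 V.
I_D = (V_DD − V_SG)/R = (14.6 − 2.79) / 54.6 = 0.216 mA.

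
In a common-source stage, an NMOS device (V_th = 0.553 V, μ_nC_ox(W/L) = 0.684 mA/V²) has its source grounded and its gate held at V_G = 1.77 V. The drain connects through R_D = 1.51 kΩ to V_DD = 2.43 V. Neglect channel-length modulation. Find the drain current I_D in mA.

I_D = 0.507 mA

V_GS = V_G = 1.77 V, so V_ov = 1.77 − 0.553 = 1.22 V.
Assume saturation: I_D = ½ k_n V_ov² = 0.5 × 0.684 × 1.22² = 0.507 mA, giving V_DS = V_DD − I_D R_D = 2.43 − 0.507 × 1.51 = 1.67 V.
V_DS = 1.67 V ≥ V_ov = 1.22 V, confirming saturation.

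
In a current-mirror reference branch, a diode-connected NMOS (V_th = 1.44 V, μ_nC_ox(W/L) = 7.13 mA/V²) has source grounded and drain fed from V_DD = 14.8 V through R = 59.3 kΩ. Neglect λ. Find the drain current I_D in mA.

With gate tied to drain, V_GS = V_DS ≥ V_GS − V_th, so the device is in saturation.
KCL at the drain: ½ k_n (V_GS − V_th)² = (V_DD − V_GS)/R.
Let x = V_GS − 1.44. Then 211 x² + x − 13.36 = 0, giving x = 0.249 V (positive root), so V_GS = 1.69 V.
I_D = (V_DD − V_GS)/R = (14.8 − 1.69) / 59.3 = 0.221 mA.

I_D = 0.221 mA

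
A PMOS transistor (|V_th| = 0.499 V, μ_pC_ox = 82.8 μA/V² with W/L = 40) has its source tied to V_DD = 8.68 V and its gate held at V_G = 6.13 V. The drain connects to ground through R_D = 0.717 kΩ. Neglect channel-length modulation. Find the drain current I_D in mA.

I_D = 6.97 mA

V_SG = V_DD − V_G = 8.68 − 6.13 = 2.55 V, so V_ov = 2.55 − 0.499 = 2.05 V.
k_p = μ_pC_ox · (W/L) = 3.312 mA/V².
Assume saturation: I_D = ½ k_p V_ov² = 0.5 × 3.312 × 2.05² = 6.97 mA, giving V_SD = V_DD − I_D R_D = 8.68 − 6.97 × 0.717 = 3.69 V.
V_SD = 3.69 V ≥ V_ov = 2.05 V, confirming saturation.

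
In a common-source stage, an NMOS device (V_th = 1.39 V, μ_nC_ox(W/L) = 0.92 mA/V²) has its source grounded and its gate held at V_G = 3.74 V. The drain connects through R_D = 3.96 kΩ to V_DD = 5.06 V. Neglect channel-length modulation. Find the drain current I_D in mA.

I_D = 1.13 mA

V_GS = V_G = 3.74 V, so V_ov = 3.74 − 1.39 = 2.35 V.
Assume saturation: I_D = ½ k_n V_ov² = 0.5 × 0.92 × 2.35² = 2.54 mA, giving V_DS = V_DD − I_D R_D = 5.06 − 2.54 × 3.96 = -5 V.
But -5 V < V_ov = 2.35 V, so the device is actually in triode.
In triode I_D = k_n[V_ov V_DS − ½ V_DS²] and I_D = (V_DD − V_DS)/R_D. Equating: 1.82 V_DS² − 9.562 V_DS + 5.06 = 0, giving V_DS = 0.597 V (the root below V_ov).
I_D = (5.06 − 0.597) / 3.96 = 1.13 mA.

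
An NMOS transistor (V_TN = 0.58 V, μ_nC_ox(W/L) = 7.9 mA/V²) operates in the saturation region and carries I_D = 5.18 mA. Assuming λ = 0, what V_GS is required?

V_GS = 1.73 V

In saturation I_D = ½ k_n (V_GS − V_TN)², so V_GS − V_TN = √(2 I_D / k_n) = √(2 × 5.18 / 7.9) = 1.15 V.
V_GS = 0.58 + 1.15 = 1.73 V.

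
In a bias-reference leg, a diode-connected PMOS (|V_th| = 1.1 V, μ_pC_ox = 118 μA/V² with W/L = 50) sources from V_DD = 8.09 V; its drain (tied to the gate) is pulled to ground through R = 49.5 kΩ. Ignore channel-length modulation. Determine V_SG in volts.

V_SG = 1.32 V

With gate tied to drain, V_SG = V_SD ≥ V_SG − |V_th|, so the device is in saturation.
k_p = μ_pC_ox · (W/L) = 5.9 mA/V².
KCL at the drain: ½ k_p (V_SG − |V_th|)² = (V_DD − V_SG)/R.
Let x = V_SG − 1.1. Then 146 x² + x − 6.99 = 0, giving x = 0.215 V (positive root), so V_SG = 1.32 V.
I_D = (V_DD − V_SG)/R = (8.09 − 1.32) / 49.5 = 0.137 mA.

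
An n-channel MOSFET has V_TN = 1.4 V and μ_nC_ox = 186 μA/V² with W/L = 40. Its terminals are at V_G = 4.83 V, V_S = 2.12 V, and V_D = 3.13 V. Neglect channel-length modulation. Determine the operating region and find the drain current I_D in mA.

V_GS = V_G − V_S = 4.83 − 2.12 = 2.71 V; V_DS = V_D − V_S = 3.13 − 2.12 = 1.01 V.
k_n = μ_nC_ox · (W/L) = 7.44 mA/V².
V_ov = V_GS − V_TN = 2.71 − 1.4 = 1.31 V.
Since V_DS = 1.01 V < V_ov = 1.31 V, the device is in the triode region.
I_D = k_n [V_ov · V_DS − ½ V_DS²] = 7.44 × [1.31 × 1.01 − 0.5 × 1.01²] = 6.05 mA.

Triode; I_D = 6.05 mA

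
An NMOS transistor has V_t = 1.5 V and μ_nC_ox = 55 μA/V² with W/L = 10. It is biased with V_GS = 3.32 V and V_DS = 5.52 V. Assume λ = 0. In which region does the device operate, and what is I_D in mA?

Saturation; I_D = 0.911 mA

k_n = μ_nC_ox · (W/L) = 0.55 mA/V².
V_ov = V_GS − V_t = 3.32 − 1.5 = 1.82 V.
Since V_DS = 5.52 V ≥ V_ov = 1.82 V, the device is in saturation.
I_D = ½ k_n V_ov² = 0.5 × 0.55 × 1.82² = 0.911 mA.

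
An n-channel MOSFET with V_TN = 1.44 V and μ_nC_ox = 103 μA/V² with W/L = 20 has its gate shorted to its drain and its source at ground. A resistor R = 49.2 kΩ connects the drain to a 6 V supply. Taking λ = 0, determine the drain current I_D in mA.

With gate tied to drain, V_GS = V_DS ≥ V_GS − V_TN, so the device is in saturation.
k_n = μ_nC_ox · (W/L) = 2.06 mA/V².
KCL at the drain: ½ k_n (V_GS − V_TN)² = (V_DD − V_GS)/R.
Let x = V_GS − 1.44. Then 50.7 x² + x − 4.56 = 0, giving x = 0.29 V (positive root), so V_GS = 1.73 V.
I_D = (V_DD − V_GS)/R = (6 − 1.73) / 49.2 = 0.0868 mA.

I_D = 0.0868 mA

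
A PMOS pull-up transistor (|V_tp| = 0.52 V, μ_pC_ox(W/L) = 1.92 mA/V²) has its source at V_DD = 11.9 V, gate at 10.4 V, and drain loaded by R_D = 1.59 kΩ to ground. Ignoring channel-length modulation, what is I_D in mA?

V_SG = V_DD − V_G = 11.9 − 10.4 = 1.5 V, so V_ov = 1.5 − 0.52 = 0.98 V.
Assume saturation: I_D = ½ k_p V_ov² = 0.5 × 1.92 × 0.98² = 0.922 mA, giving V_SD = V_DD − I_D R_D = 11.9 − 0.922 × 1.59 = 10.4 V.
V_SD = 10.4 V ≥ V_ov = 0.98 V, confirming saturation.

I_D = 0.922 mA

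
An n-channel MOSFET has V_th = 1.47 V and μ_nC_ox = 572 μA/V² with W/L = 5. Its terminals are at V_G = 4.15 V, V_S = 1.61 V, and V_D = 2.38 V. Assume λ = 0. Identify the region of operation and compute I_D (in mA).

V_GS = V_G − V_S = 4.15 − 1.61 = 2.54 V; V_DS = V_D − V_S = 2.38 − 1.61 = 0.77 V.
k_n = μ_nC_ox · (W/L) = 2.86 mA/V².
V_ov = V_GS − V_th = 2.54 − 1.47 = 1.07 V.
Since V_DS = 0.77 V < V_ov = 1.07 V, the device is in the triode region.
I_D = k_n [V_ov · V_DS − ½ V_DS²] = 2.86 × [1.07 × 0.77 − 0.5 × 0.77²] = 1.51 mA.

Triode; I_D = 1.51 mA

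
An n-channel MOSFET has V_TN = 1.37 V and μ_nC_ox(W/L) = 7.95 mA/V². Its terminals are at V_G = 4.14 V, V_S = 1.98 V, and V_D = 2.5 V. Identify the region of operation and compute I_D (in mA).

V_GS = V_G − V_S = 4.14 − 1.98 = 2.16 V; V_DS = V_D − V_S = 2.5 − 1.98 = 0.52 V.
V_ov = V_GS − V_TN = 2.16 − 1.37 = 0.79 V.
Since V_DS = 0.52 V < V_ov = 0.79 V, the device is in the triode region.
I_D = k_n [V_ov · V_DS − ½ V_DS²] = 7.95 × [0.79 × 0.52 − 0.5 × 0.52²] = 2.19 mA.

Triode; I_D = 2.19 mA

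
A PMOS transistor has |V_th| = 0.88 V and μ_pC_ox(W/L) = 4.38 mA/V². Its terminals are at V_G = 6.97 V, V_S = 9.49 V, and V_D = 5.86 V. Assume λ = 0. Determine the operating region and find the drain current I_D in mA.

V_SG = V_S − V_G = 9.49 − 6.97 = 2.52 V; V_SD = V_S − V_D = 9.49 − 5.86 = 3.63 V.
V_ov = V_SG − |V_th| = 2.52 − 0.88 = 1.64 V.
Since V_SD = 3.63 V ≥ V_ov = 1.64 V, the device is in saturation.
I_D = ½ k_p V_ov² = 0.5 × 4.38 × 1.64² = 5.89 mA.

Saturation; I_D = 5.89 mA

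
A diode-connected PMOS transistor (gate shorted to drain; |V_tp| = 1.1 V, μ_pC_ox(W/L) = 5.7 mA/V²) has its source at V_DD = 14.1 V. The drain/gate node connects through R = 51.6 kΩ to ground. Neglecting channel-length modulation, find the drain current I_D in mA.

With gate tied to drain, V_SG = V_SD ≥ V_SG − |V_tp|, so the device is in saturation.
KCL at the drain: ½ k_p (V_SG − |V_tp|)² = (V_DD − V_SG)/R.
Let x = V_SG − 1.1. Then 147 x² + x − 13 = 0, giving x = 0.294 V (positive root), so V_SG = 1.39 V.
I_D = (V_DD − V_SG)/R = (14.1 − 1.39) / 51.6 = 0.246 mA.

I_D = 0.246 mA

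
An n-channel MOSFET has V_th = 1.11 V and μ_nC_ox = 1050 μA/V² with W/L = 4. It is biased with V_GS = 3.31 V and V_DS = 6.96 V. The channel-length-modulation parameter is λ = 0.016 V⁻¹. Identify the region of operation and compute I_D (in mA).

k_n = μ_nC_ox · (W/L) = 4.2 mA/V².
V_ov = V_GS − V_th = 3.31 − 1.11 = 2.2 V.
Since V_DS = 6.96 V ≥ V_ov = 2.2 V, the device is in saturation.
I_D = ½ k_n V_ov² (1 + λ V_DS) = 0.5 × 4.2 × 2.2² × (1 + 0.016 × 6.96) = 11.3 mA.

Saturation; I_D = 11.3 mA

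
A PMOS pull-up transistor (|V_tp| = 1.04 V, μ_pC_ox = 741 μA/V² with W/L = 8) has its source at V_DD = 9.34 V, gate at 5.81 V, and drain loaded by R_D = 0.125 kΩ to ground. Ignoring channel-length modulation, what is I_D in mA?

V_SG = V_DD − V_G = 9.34 − 5.81 = 3.53 V, so V_ov = 3.53 − 1.04 = 2.49 V.
k_p = μ_pC_ox · (W/L) = 5.928 mA/V².
Assume saturation: I_D = ½ k_p V_ov² = 0.5 × 5.928 × 2.49² = 18.4 mA, giving V_SD = V_DD − I_D R_D = 9.34 − 18.4 × 0.125 = 7.04 V.
V_SD = 7.04 V ≥ V_ov = 2.49 V, confirming saturation.

I_D = 18.4 mA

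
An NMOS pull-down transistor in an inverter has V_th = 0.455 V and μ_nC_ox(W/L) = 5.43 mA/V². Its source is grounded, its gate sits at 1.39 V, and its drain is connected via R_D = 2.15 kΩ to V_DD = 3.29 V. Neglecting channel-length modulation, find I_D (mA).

V_GS = V_G = 1.39 V, so V_ov = 1.39 − 0.455 = 0.935 V.
Assume saturation: I_D = ½ k_n V_ov² = 0.5 × 5.43 × 0.935² = 2.37 mA, giving V_DS = V_DD − I_D R_D = 3.29 − 2.37 × 2.15 = -1.81 V.
But -1.81 V < V_ov = 0.935 V, so the device is actually in triode.
In triode I_D = k_n[V_ov V_DS − ½ V_DS²] and I_D = (V_DD − V_DS)/R_D. Equating: 5.84 V_DS² − 11.92 V_DS + 3.29 = 0, giving V_DS = 0.329 V (the root below V_ov).
I_D = (3.29 − 0.329) / 2.15 = 1.38 mA.

I_D = 1.38 mA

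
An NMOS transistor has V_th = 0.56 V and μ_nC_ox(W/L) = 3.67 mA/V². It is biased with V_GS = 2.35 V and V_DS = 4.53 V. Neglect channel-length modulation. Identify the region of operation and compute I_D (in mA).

Saturation; I_D = 5.88 mA

V_ov = V_GS − V_th = 2.35 − 0.56 = 1.79 V.
Since V_DS = 4.53 V ≥ V_ov = 1.79 V, the device is in saturation.
I_D = ½ k_n V_ov² = 0.5 × 3.67 × 1.79² = 5.88 mA.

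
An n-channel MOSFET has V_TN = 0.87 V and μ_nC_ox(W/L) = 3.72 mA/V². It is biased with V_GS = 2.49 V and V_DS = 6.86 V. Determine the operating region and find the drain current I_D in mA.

Saturation; I_D = 4.88 mA

V_ov = V_GS − V_TN = 2.49 − 0.87 = 1.62 V.
Since V_DS = 6.86 V ≥ V_ov = 1.62 V, the device is in saturation.
I_D = ½ k_n V_ov² = 0.5 × 3.72 × 1.62² = 4.88 mA.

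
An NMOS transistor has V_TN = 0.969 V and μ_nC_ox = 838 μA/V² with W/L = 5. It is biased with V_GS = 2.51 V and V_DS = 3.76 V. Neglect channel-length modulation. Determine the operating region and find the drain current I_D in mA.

k_n = μ_nC_ox · (W/L) = 4.19 mA/V².
V_ov = V_GS − V_TN = 2.51 − 0.969 = 1.54 V.
Since V_DS = 3.76 V ≥ V_ov = 1.54 V, the device is in saturation.
I_D = ½ k_n V_ov² = 0.5 × 4.19 × 1.54² = 4.97 mA.

Saturation; I_D = 4.97 mA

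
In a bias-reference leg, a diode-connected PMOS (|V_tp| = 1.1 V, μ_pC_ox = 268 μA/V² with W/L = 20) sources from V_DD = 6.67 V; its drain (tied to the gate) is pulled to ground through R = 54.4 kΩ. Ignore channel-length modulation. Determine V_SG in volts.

V_SG = 1.29 V

With gate tied to drain, V_SG = V_SD ≥ V_SG − |V_tp|, so the device is in saturation.
k_p = μ_pC_ox · (W/L) = 5.36 mA/V².
KCL at the drain: ½ k_p (V_SG − |V_tp|)² = (V_DD − V_SG)/R.
Let x = V_SG − 1.1. Then 146 x² + x − 5.57 = 0, giving x = 0.192 V (positive root), so V_SG = 1.29 V.
I_D = (V_DD − V_SG)/R = (6.67 − 1.29) / 54.4 = 0.0989 mA.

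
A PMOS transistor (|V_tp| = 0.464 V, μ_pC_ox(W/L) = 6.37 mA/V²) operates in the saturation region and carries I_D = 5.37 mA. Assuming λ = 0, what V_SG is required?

In saturation I_D = ½ k_p (V_SG − |V_tp|)², so V_SG − |V_tp| = √(2 I_D / k_p) = √(2 × 5.37 / 6.37) = 1.3 V.
V_SG = 0.464 + 1.3 = 1.76 V.

V_SG = 1.76 V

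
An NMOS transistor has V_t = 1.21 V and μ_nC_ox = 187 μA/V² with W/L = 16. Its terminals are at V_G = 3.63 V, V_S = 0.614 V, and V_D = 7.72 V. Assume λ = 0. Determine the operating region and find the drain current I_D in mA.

V_GS = V_G − V_S = 3.63 − 0.614 = 3.02 V; V_DS = V_D − V_S = 7.72 − 0.614 = 7.11 V.
k_n = μ_nC_ox · (W/L) = 2.992 mA/V².
V_ov = V_GS − V_t = 3.02 − 1.21 = 1.81 V.
Since V_DS = 7.11 V ≥ V_ov = 1.81 V, the device is in saturation.
I_D = ½ k_n V_ov² = 0.5 × 2.992 × 1.81² = 4.88 mA.

Saturation; I_D = 4.88 mA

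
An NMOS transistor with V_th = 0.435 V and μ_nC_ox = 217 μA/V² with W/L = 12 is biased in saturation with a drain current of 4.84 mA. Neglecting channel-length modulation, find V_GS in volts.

k_n = μ_nC_ox · (W/L) = 2.604 mA/V².
In saturation I_D = ½ k_n (V_GS − V_th)², so V_GS − V_th = √(2 I_D / k_n) = √(2 × 4.84 / 2.604) = 1.93 V.
V_GS = 0.435 + 1.93 = 2.36 V.

V_GS = 2.36 V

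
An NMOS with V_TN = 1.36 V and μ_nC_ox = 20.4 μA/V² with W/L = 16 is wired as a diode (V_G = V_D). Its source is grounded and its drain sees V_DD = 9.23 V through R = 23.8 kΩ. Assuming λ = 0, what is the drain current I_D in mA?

I_D = 0.276 mA

With gate tied to drain, V_GS = V_DS ≥ V_GS − V_TN, so the device is in saturation.
k_n = μ_nC_ox · (W/L) = 0.3264 mA/V².
KCL at the drain: ½ k_n (V_GS − V_TN)² = (V_DD − V_GS)/R.
Let x = V_GS − 1.36. Then 3.88 x² + x − 7.87 = 0, giving x = 1.3 V (positive root), so V_GS = 2.66 V.
I_D = (V_DD − V_GS)/R = (9.23 − 2.66) / 23.8 = 0.276 mA.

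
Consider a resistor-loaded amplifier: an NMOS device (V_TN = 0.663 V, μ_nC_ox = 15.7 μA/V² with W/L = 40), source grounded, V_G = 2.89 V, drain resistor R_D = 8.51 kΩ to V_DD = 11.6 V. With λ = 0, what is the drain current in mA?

V_GS = V_G = 2.89 V, so V_ov = 2.89 − 0.663 = 2.23 V.
k_n = μ_nC_ox · (W/L) = 0.628 mA/V².
Assume saturation: I_D = ½ k_n V_ov² = 0.5 × 0.628 × 2.23² = 1.56 mA, giving V_DS = V_DD − I_D R_D = 11.6 − 1.56 × 8.51 = -1.65 V.
But -1.65 V < V_ov = 2.23 V, so the device is actually in triode.
In triode I_D = k_n[V_ov V_DS − ½ V_DS²] and I_D = (V_DD − V_DS)/R_D. Equating: 2.67 V_DS² − 12.9 V_DS + 11.6 = 0, giving V_DS = 1.19 V (the root below V_ov).
I_D = (11.6 − 1.19) / 8.51 = 1.22 mA.

I_D = 1.22 mA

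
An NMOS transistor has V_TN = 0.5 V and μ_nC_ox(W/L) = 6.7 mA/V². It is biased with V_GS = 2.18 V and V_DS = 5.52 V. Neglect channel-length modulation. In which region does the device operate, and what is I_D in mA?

V_ov = V_GS − V_TN = 2.18 − 0.5 = 1.68 V.
Since V_DS = 5.52 V ≥ V_ov = 1.68 V, the device is in saturation.
I_D = ½ k_n V_ov² = 0.5 × 6.7 × 1.68² = 9.46 mA.

Saturation; I_D = 9.46 mA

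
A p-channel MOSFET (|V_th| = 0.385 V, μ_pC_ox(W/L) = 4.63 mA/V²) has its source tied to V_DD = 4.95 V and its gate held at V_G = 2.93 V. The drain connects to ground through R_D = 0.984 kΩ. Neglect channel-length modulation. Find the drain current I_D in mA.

I_D = 4.29 mA

V_SG = V_DD − V_G = 4.95 − 2.93 = 2.02 V, so V_ov = 2.02 − 0.385 = 1.64 V.
Assume saturation: I_D = ½ k_p V_ov² = 0.5 × 4.63 × 1.64² = 6.19 mA, giving V_SD = V_DD − I_D R_D = 4.95 − 6.19 × 0.984 = -1.14 V.
But -1.14 V < V_ov = 1.64 V, so the device is actually in triode.
In triode I_D = k_p[V_ov V_SD − ½ V_SD²] and I_D = (V_DD − V_SD)/R_D. Equating: 2.28 V_SD² − 8.449 V_SD + 4.95 = 0, giving V_SD = 0.729 V (the root below V_ov).
I_D = (4.95 − 0.729) / 0.984 = 4.29 mA.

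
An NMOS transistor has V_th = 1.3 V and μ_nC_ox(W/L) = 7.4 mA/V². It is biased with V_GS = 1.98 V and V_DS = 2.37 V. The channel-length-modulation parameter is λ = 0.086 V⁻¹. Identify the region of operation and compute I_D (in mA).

V_ov = V_GS − V_th = 1.98 − 1.3 = 0.68 V.
Since V_DS = 2.37 V ≥ V_ov = 0.68 V, the device is in saturation.
I_D = ½ k_n V_ov² (1 + λ V_DS) = 0.5 × 7.4 × 0.68² × (1 + 0.086 × 2.37) = 2.06 mA.

Saturation; I_D = 2.06 mA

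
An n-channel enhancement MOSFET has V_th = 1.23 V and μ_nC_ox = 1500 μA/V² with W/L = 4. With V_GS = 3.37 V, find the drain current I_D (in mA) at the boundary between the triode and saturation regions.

At the boundary V_DS = V_ov = V_GS − V_th = 3.37 − 1.23 = 2.14 V.
k_n = μ_nC_ox · (W/L) = 6 mA/V².
I_D = ½ k_n V_ov² = 0.5 × 6 × 2.14² = 13.7 mA.

I_D = 13.7 mA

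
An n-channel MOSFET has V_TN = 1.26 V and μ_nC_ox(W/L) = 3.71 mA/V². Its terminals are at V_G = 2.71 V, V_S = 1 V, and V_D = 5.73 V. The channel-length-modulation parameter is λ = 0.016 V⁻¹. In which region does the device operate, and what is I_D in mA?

V_GS = V_G − V_S = 2.71 − 1 = 1.71 V; V_DS = V_D − V_S = 5.73 − 1 = 4.73 V.
V_ov = V_GS − V_TN = 1.71 − 1.26 = 0.45 V.
Since V_DS = 4.73 V ≥ V_ov = 0.45 V, the device is in saturation.
I_D = ½ k_n V_ov² (1 + λ V_DS) = 0.5 × 3.71 × 0.45² × (1 + 0.016 × 4.73) = 0.404 mA.

Saturation; I_D = 0.404 mA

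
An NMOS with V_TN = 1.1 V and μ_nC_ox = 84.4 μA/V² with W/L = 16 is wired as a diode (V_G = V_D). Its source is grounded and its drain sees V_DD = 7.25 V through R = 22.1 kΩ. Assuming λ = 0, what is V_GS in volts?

With gate tied to drain, V_GS = V_DS ≥ V_GS − V_TN, so the device is in saturation.
k_n = μ_nC_ox · (W/L) = 1.35 mA/V².
KCL at the drain: ½ k_n (V_GS − V_TN)² = (V_DD − V_GS)/R.
Let x = V_GS − 1.1. Then 14.9 x² + x − 6.15 = 0, giving x = 0.609 V (positive root), so V_GS = 1.71 V.
I_D = (V_DD − V_GS)/R = (7.25 − 1.71) / 22.1 = 0.251 mA.

V_GS = 1.71 V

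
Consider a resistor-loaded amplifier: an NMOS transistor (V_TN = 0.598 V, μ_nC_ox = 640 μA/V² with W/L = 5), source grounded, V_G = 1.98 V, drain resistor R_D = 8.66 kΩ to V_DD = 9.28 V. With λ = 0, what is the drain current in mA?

V_GS = V_G = 1.98 V, so V_ov = 1.98 − 0.598 = 1.38 V.
k_n = μ_nC_ox · (W/L) = 3.2 mA/V².
Assume saturation: I_D = ½ k_n V_ov² = 0.5 × 3.2 × 1.38² = 3.06 mA, giving V_DS = V_DD − I_D R_D = 9.28 − 3.06 × 8.66 = -17.2 V.
But -17.2 V < V_ov = 1.38 V, so the device is actually in triode.
In triode I_D = k_n[V_ov V_DS − ½ V_DS²] and I_D = (V_DD − V_DS)/R_D. Equating: 13.9 V_DS² − 39.3 V_DS + 9.28 = 0, giving V_DS = 0.26 V (the root below V_ov).
I_D = (9.28 − 0.26) / 8.66 = 1.04 mA.

I_D = 1.04 mA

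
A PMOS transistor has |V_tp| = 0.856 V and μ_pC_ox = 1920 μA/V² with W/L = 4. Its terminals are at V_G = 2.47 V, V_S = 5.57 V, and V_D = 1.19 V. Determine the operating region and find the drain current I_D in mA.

V_SG = V_S − V_G = 5.57 − 2.47 = 3.1 V; V_SD = V_S − V_D = 5.57 − 1.19 = 4.38 V.
k_p = μ_pC_ox · (W/L) = 7.68 mA/V².
V_ov = V_SG − |V_tp| = 3.1 − 0.856 = 2.24 V.
Since V_SD = 4.38 V ≥ V_ov = 2.24 V, the device is in saturation.
I_D = ½ k_p V_ov² = 0.5 × 7.68 × 2.24² = 19.3 mA.

Saturation; I_D = 19.3 mA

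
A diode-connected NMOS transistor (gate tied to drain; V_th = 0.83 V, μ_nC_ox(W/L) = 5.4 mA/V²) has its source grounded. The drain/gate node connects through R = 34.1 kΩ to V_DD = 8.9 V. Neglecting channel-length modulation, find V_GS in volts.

V_GS = 1.12 V

With gate tied to drain, V_GS = V_DS ≥ V_GS − V_th, so the device is in saturation.
KCL at the drain: ½ k_n (V_GS − V_th)² = (V_DD − V_GS)/R.
Let x = V_GS − 0.83. Then 92.1 x² + x − 8.07 = 0, giving x = 0.291 V (positive root), so V_GS = 1.12 V.
I_D = (V_DD − V_GS)/R = (8.9 − 1.12) / 34.1 = 0.228 mA.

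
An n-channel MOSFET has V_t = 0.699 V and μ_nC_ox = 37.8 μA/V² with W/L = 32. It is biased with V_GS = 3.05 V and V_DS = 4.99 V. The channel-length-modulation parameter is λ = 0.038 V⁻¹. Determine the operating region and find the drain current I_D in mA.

k_n = μ_nC_ox · (W/L) = 1.21 mA/V².
V_ov = V_GS − V_t = 3.05 − 0.699 = 2.35 V.
Since V_DS = 4.99 V ≥ V_ov = 2.35 V, the device is in saturation.
I_D = ½ k_n V_ov² (1 + λ V_DS) = 0.5 × 1.21 × 2.35² × (1 + 0.038 × 4.99) = 3.98 mA.

Saturation; I_D = 3.98 mA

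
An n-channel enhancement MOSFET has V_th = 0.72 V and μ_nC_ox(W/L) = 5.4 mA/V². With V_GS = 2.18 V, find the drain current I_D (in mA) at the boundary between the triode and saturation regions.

At the boundary V_DS = V_ov = V_GS − V_th = 2.18 − 0.72 = 1.46 V.
I_D = ½ k_n V_ov² = 0.5 × 5.4 × 1.46² = 5.76 mA.

I_D = 5.76 mA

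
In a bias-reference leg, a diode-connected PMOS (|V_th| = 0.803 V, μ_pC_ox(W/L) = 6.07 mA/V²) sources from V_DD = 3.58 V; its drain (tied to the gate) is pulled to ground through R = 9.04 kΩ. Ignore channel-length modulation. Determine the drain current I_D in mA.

With gate tied to drain, V_SG = V_SD ≥ V_SG − |V_th|, so the device is in saturation.
KCL at the drain: ½ k_p (V_SG − |V_th|)² = (V_DD − V_SG)/R.
Let x = V_SG − 0.803. Then 27.4 x² + x − 2.777 = 0, giving x = 0.3 V (positive root), so V_SG = 1.1 V.
I_D = (V_DD − V_SG)/R = (3.58 − 1.1) / 9.04 = 0.274 mA.

I_D = 0.274 mA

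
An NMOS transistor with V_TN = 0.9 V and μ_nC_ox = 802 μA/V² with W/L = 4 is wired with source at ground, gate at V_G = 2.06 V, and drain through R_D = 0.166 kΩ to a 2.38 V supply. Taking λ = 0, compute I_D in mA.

I_D = 2.16 mA

V_GS = V_G = 2.06 V, so V_ov = 2.06 − 0.9 = 1.16 V.
k_n = μ_nC_ox · (W/L) = 3.208 mA/V².
Assume saturation: I_D = ½ k_n V_ov² = 0.5 × 3.208 × 1.16² = 2.16 mA, giving V_DS = V_DD − I_D R_D = 2.38 − 2.16 × 0.166 = 2.02 V.
V_DS = 2.02 V ≥ V_ov = 1.16 V, confirming saturation.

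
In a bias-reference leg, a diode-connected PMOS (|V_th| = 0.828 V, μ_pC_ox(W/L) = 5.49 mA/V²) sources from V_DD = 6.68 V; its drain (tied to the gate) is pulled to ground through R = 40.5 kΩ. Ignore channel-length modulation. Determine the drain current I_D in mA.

I_D = 0.139 mA

With gate tied to drain, V_SG = V_SD ≥ V_SG − |V_th|, so the device is in saturation.
KCL at the drain: ½ k_p (V_SG − |V_th|)² = (V_DD − V_SG)/R.
Let x = V_SG − 0.828. Then 111 x² + x − 5.852 = 0, giving x = 0.225 V (positive root), so V_SG = 1.05 V.
I_D = (V_DD − V_SG)/R = (6.68 − 1.05) / 40.5 = 0.139 mA.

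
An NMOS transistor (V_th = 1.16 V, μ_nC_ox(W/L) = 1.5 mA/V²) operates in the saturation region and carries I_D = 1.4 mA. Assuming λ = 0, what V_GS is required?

V_GS = 2.53 V

In saturation I_D = ½ k_n (V_GS − V_th)², so V_GS − V_th = √(2 I_D / k_n) = √(2 × 1.4 / 1.5) = 1.37 V.
V_GS = 1.16 + 1.37 = 2.53 V.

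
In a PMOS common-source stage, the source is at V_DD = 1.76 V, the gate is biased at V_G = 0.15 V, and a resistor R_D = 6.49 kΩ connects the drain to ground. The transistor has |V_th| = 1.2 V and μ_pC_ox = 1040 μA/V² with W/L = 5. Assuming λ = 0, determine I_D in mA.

V_SG = V_DD − V_G = 1.76 − 0.15 = 1.61 V, so V_ov = 1.61 − 1.2 = 0.41 V.
k_p = μ_pC_ox · (W/L) = 5.2 mA/V².
Assume saturation: I_D = ½ k_p V_ov² = 0.5 × 5.2 × 0.41² = 0.437 mA, giving V_SD = V_DD − I_D R_D = 1.76 − 0.437 × 6.49 = -1.08 V.
But -1.08 V < V_ov = 0.41 V, so the device is actually in triode.
In triode I_D = k_p[V_ov V_SD − ½ V_SD²] and I_D = (V_DD − V_SD)/R_D. Equating: 16.9 V_SD² − 14.84 V_SD + 1.76 = 0, giving V_SD = 0.141 V (the root below V_ov).
I_D = (1.76 − 0.141) / 6.49 = 0.249 mA.

I_D = 0.249 mA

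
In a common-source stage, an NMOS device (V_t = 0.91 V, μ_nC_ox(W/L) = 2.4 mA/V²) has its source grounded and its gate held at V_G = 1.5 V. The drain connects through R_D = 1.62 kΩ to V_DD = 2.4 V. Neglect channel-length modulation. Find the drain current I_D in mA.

V_GS = V_G = 1.5 V, so V_ov = 1.5 − 0.91 = 0.59 V.
Assume saturation: I_D = ½ k_n V_ov² = 0.5 × 2.4 × 0.59² = 0.418 mA, giving V_DS = V_DD − I_D R_D = 2.4 − 0.418 × 1.62 = 1.72 V.
V_DS = 1.72 V ≥ V_ov = 0.59 V, confirming saturation.

I_D = 0.418 mA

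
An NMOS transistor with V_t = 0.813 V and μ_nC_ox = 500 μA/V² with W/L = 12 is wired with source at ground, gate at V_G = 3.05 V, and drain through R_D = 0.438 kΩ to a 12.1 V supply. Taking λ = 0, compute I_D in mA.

V_GS = V_G = 3.05 V, so V_ov = 3.05 − 0.813 = 2.24 V.
k_n = μ_nC_ox · (W/L) = 6 mA/V².
Assume saturation: I_D = ½ k_n V_ov² = 0.5 × 6 × 2.24² = 15 mA, giving V_DS = V_DD − I_D R_D = 12.1 − 15 × 0.438 = 5.52 V.
V_DS = 5.52 V ≥ V_ov = 2.24 V, confirming saturation.

I_D = 15.0 mA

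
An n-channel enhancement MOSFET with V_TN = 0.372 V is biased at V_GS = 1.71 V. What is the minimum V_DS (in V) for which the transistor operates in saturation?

The boundary between triode and saturation is V_DS = V_GS − V_TN = V_ov.
V_ov = 1.71 − 0.372 = 1.34 V.

V_DS,sat = 1.34 V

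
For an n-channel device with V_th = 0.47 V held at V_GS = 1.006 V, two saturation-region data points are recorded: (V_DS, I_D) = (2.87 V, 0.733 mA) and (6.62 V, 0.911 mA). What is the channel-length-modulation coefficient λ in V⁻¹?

λ = 0.0795 V⁻¹

With V_GS fixed, I_D ∝ (1 + λ V_DS) in saturation, so I_D2/I_D1 = (1 + λ V_DS2)/(1 + λ V_DS1).
0.911/0.733 = 1.243 = (1 + 6.62 λ)/(1 + 2.87 λ).
Solving: λ (I_D1 V_DS2 − I_D2 V_DS1) = I_D2 − I_D1, so λ = (0.911 − 0.733) / (0.733 × 6.62 − 0.911 × 2.87) = 0.178 / 2.24 = 0.0795 V⁻¹.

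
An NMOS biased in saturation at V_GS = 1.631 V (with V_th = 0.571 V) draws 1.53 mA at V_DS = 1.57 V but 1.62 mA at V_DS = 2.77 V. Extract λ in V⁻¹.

With V_GS fixed, I_D ∝ (1 + λ V_DS) in saturation, so I_D2/I_D1 = (1 + λ V_DS2)/(1 + λ V_DS1).
1.62/1.53 = 1.059 = (1 + 2.77 λ)/(1 + 1.57 λ).
Solving: λ (I_D1 V_DS2 − I_D2 V_DS1) = I_D2 − I_D1, so λ = (1.62 − 1.53) / (1.53 × 2.77 − 1.62 × 1.57) = 0.09 / 1.69 = 0.0531 V⁻¹.

λ = 0.0531 V⁻¹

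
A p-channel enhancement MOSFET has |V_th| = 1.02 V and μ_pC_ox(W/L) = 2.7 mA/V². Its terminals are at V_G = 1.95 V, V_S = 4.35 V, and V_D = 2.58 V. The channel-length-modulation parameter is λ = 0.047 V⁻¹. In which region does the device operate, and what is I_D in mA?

Saturation; I_D = 2.78 mA

V_SG = V_S − V_G = 4.35 − 1.95 = 2.4 V; V_SD = V_S − V_D = 4.35 − 2.58 = 1.77 V.
V_ov = V_SG − |V_th| = 2.4 − 1.02 = 1.38 V.
Since V_SD = 1.77 V ≥ V_ov = 1.38 V, the device is in saturation.
I_D = ½ k_p V_ov² (1 + λ V_SD) = 0.5 × 2.7 × 1.38² × (1 + 0.047 × 1.77) = 2.78 mA.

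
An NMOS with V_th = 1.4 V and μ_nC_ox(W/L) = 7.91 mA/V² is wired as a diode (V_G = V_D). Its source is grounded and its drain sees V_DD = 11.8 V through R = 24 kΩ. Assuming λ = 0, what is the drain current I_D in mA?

With gate tied to drain, V_GS = V_DS ≥ V_GS − V_th, so the device is in saturation.
KCL at the drain: ½ k_n (V_GS − V_th)² = (V_DD − V_GS)/R.
Let x = V_GS − 1.4. Then 94.9 x² + x − 10.4 = 0, giving x = 0.326 V (positive root), so V_GS = 1.73 V.
I_D = (V_DD − V_GS)/R = (11.8 − 1.73) / 24 = 0.42 mA.

I_D = 0.420 mA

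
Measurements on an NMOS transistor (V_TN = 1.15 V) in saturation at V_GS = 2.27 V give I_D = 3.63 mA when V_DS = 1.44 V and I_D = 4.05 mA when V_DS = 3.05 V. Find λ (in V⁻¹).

λ = 0.0802 V⁻¹

With V_GS fixed, I_D ∝ (1 + λ V_DS) in saturation, so I_D2/I_D1 = (1 + λ V_DS2)/(1 + λ V_DS1).
4.05/3.63 = 1.116 = (1 + 3.05 λ)/(1 + 1.44 λ).
Solving: λ (I_D1 V_DS2 − I_D2 V_DS1) = I_D2 − I_D1, so λ = (4.05 − 3.63) / (3.63 × 3.05 − 4.05 × 1.44) = 0.42 / 5.24 = 0.0802 V⁻¹.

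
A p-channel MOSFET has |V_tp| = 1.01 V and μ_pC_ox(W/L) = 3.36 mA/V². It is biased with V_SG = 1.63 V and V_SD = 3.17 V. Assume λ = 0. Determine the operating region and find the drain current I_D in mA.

V_ov = V_SG − |V_tp| = 1.63 − 1.01 = 0.62 V.
Since V_SD = 3.17 V ≥ V_ov = 0.62 V, the device is in saturation.
I_D = ½ k_p V_ov² = 0.5 × 3.36 × 0.62² = 0.646 mA.

Saturation; I_D = 0.646 mA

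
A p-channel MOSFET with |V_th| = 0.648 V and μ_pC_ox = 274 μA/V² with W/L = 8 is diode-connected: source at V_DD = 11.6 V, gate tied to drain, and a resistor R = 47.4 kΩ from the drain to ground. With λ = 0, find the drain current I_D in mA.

With gate tied to drain, V_SG = V_SD ≥ V_SG − |V_th|, so the device is in saturation.
k_p = μ_pC_ox · (W/L) = 2.192 mA/V².
KCL at the drain: ½ k_p (V_SG − |V_th|)² = (V_DD − V_SG)/R.
Let x = V_SG − 0.648. Then 52 x² + x − 10.95 = 0, giving x = 0.45 V (positive root), so V_SG = 1.1 V.
I_D = (V_DD − V_SG)/R = (11.6 − 1.1) / 47.4 = 0.222 mA.

I_D = 0.222 mA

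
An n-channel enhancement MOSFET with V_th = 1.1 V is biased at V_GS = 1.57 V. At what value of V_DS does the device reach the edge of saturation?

The boundary between triode and saturation is V_DS = V_GS − V_th = V_ov.
V_ov = 1.57 − 1.1 = 0.47 V.

V_DS,sat = 0.470 V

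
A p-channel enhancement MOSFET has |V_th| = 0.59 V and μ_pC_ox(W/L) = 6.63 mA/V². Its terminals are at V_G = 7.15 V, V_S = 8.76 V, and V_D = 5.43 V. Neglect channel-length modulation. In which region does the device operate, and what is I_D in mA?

V_SG = V_S − V_G = 8.76 − 7.15 = 1.61 V; V_SD = V_S − V_D = 8.76 − 5.43 = 3.33 V.
V_ov = V_SG − |V_th| = 1.61 − 0.59 = 1.02 V.
Since V_SD = 3.33 V ≥ V_ov = 1.02 V, the device is in saturation.
I_D = ½ k_p V_ov² = 0.5 × 6.63 × 1.02² = 3.45 mA.

Saturation; I_D = 3.45 mA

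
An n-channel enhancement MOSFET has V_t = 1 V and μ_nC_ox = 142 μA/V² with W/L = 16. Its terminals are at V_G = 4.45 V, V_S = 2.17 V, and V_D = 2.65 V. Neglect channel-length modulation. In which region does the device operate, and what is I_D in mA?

Triode; I_D = 1.13 mA

V_GS = V_G − V_S = 4.45 − 2.17 = 2.28 V; V_DS = V_D − V_S = 2.65 − 2.17 = 0.48 V.
k_n = μ_nC_ox · (W/L) = 2.272 mA/V².
V_ov = V_GS − V_t = 2.28 − 1 = 1.28 V.
Since V_DS = 0.48 V < V_ov = 1.28 V, the device is in the triode region.
I_D = k_n [V_ov · V_DS − ½ V_DS²] = 2.272 × [1.28 × 0.48 − 0.5 × 0.48²] = 1.13 mA.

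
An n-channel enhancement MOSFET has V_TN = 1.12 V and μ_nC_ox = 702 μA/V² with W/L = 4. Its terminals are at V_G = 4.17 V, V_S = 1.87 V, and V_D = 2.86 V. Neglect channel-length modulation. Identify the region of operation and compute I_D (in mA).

V_GS = V_G − V_S = 4.17 − 1.87 = 2.3 V; V_DS = V_D − V_S = 2.86 − 1.87 = 0.99 V.
k_n = μ_nC_ox · (W/L) = 2.808 mA/V².
V_ov = V_GS − V_TN = 2.3 − 1.12 = 1.18 V.
Since V_DS = 0.99 V < V_ov = 1.18 V, the device is in the triode region.
I_D = k_n [V_ov · V_DS − ½ V_DS²] = 2.808 × [1.18 × 0.99 − 0.5 × 0.99²] = 1.9 mA.

Triode; I_D = 1.90 mA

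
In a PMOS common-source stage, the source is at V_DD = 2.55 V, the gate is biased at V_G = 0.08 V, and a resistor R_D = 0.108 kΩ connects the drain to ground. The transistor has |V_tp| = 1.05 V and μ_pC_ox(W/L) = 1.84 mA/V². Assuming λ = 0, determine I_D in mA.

V_SG = V_DD − V_G = 2.55 − 0.08 = 2.47 V, so V_ov = 2.47 − 1.05 = 1.42 V.
Assume saturation: I_D = ½ k_p V_ov² = 0.5 × 1.84 × 1.42² = 1.86 mA, giving V_SD = V_DD − I_D R_D = 2.55 − 1.86 × 0.108 = 2.35 V.
V_SD = 2.35 V ≥ V_ov = 1.42 V, confirming saturation.

I_D = 1.86 mA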